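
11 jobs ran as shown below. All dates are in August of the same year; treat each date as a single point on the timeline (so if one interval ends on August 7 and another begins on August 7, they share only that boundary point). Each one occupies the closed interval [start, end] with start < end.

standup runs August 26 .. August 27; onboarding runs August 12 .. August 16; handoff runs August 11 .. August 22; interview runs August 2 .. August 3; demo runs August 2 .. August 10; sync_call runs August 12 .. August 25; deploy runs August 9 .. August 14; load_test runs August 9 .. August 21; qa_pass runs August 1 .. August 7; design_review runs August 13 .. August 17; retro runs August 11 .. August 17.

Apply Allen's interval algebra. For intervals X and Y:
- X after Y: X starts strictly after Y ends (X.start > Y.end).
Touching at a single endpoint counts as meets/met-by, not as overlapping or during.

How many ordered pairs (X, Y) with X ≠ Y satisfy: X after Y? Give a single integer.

Checking all 110 ordered pairs for relation 'after'; matching pairs in alphabetical order:
(deploy, interview): deploy after interview ✓
(deploy, qa_pass): deploy after qa_pass ✓
(design_review, demo): design_review after demo ✓
(design_review, interview): design_review after interview ✓
(design_review, qa_pass): design_review after qa_pass ✓
(handoff, demo): handoff after demo ✓
(handoff, interview): handoff after interview ✓
(handoff, qa_pass): handoff after qa_pass ✓
(load_test, interview): load_test after interview ✓
(load_test, qa_pass): load_test after qa_pass ✓
(onboarding, demo): onboarding after demo ✓
(onboarding, interview): onboarding after interview ✓
(onboarding, qa_pass): onboarding after qa_pass ✓
(retro, demo): retro after demo ✓
(retro, interview): retro after interview ✓
(retro, qa_pass): retro after qa_pass ✓
(standup, demo): standup after demo ✓
(standup, deploy): standup after deploy ✓
(standup, design_review): standup after design_review ✓
(standup, handoff): standup after handoff ✓
(standup, interview): standup after interview ✓
(standup, load_test): standup after load_test ✓
(standup, onboarding): standup after onboarding ✓
(standup, qa_pass): standup after qa_pass ✓
... plus 5 further pairs not listed.
Count: 29.

29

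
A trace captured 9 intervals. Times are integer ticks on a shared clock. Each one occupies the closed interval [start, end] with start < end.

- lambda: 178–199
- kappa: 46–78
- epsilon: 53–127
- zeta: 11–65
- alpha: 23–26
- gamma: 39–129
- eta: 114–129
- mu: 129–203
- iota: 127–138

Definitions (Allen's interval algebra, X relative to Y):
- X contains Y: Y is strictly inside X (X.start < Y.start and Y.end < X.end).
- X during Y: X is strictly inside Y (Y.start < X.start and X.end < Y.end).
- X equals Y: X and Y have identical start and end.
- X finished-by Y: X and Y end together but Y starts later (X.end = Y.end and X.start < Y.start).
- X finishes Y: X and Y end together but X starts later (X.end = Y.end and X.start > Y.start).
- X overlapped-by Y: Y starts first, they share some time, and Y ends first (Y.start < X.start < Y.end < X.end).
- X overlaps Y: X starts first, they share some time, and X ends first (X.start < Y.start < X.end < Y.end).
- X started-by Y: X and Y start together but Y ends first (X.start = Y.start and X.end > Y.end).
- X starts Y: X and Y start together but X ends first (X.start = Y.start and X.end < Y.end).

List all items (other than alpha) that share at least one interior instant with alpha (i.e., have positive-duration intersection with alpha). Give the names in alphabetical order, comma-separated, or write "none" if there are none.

Target alpha = [23, 26].
epsilon [53, 127] → after → no.
eta [114, 129] → after → no.
gamma [39, 129] → after → no.
iota [127, 138] → after → no.
kappa [46, 78] → after → no.
lambda [178, 199] → after → no.
mu [129, 203] → after → no.
zeta [11, 65] → contains → yes.
Result: zeta.

zeta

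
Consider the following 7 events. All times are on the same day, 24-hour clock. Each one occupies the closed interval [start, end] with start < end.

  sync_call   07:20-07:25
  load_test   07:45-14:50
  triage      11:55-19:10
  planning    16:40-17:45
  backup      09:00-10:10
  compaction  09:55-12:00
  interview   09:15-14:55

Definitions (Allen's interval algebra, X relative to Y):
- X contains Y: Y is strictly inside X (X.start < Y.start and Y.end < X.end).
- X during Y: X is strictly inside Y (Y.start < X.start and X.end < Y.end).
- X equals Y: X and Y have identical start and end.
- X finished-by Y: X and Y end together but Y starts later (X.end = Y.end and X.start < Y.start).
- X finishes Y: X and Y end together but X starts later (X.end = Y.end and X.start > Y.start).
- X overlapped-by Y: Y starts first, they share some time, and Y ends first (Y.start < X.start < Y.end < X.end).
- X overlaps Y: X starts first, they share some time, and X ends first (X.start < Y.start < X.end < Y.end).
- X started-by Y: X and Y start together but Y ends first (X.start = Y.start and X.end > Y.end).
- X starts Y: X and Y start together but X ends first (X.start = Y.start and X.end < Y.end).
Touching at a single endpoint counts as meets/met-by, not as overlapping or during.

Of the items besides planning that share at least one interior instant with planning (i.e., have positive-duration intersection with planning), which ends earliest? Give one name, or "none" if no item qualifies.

triage

Target planning = [16:40, 17:45].
backup [09:00, 10:10] → before → excluded.
compaction [09:55, 12:00] → before → excluded.
interview [09:15, 14:55] → before → excluded.
load_test [07:45, 14:50] → before → excluded.
sync_call [07:20, 07:25] → before → excluded.
triage [11:55, 19:10] → contains → candidate.
Among candidates, earliest end is 19:10 → triage.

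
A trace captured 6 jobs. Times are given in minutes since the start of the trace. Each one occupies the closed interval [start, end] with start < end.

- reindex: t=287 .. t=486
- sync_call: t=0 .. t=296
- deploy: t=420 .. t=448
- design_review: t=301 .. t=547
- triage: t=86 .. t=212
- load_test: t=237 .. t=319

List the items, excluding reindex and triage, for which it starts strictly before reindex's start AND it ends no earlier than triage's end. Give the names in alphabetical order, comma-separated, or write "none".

load_test, sync_call

Conditions: its start is strictly before reindex's start (X.start < t=287) AND its end is no earlier than triage's end (X.end >= t=212).
deploy: start t=420 < t=287? ✗; end t=448 >= t=212? ✓ → no.
design_review: start t=301 < t=287? ✗; end t=547 >= t=212? ✓ → no.
load_test: start t=237 < t=287? ✓; end t=319 >= t=212? ✓ → yes.
sync_call: start t=0 < t=287? ✓; end t=296 >= t=212? ✓ → yes.
Result: load_test, sync_call.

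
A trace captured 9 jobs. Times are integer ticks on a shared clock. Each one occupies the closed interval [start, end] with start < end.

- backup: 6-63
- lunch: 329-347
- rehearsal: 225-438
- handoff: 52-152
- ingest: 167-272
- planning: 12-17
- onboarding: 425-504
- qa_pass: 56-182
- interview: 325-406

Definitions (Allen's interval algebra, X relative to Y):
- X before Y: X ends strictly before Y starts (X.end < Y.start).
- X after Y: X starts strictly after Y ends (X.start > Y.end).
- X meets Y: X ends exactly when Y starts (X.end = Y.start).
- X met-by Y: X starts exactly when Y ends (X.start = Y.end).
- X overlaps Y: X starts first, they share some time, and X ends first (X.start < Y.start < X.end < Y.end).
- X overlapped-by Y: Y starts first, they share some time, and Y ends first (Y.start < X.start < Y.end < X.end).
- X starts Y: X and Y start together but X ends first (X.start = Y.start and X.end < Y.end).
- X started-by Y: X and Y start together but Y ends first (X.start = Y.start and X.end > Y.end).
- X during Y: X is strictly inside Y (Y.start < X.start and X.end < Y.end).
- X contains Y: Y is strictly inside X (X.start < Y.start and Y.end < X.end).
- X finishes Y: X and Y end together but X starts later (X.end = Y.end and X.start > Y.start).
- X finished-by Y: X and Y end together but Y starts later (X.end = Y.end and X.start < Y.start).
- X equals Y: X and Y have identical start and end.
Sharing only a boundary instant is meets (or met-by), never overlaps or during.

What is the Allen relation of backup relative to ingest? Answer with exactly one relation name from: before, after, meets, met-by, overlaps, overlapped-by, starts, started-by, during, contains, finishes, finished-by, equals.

before

backup = [6, 63]; ingest = [167, 272].
Compare endpoints: backup.start < ingest.start, backup.start < ingest.end, backup.end < ingest.start, backup.end < ingest.end.
That pattern is 'before'.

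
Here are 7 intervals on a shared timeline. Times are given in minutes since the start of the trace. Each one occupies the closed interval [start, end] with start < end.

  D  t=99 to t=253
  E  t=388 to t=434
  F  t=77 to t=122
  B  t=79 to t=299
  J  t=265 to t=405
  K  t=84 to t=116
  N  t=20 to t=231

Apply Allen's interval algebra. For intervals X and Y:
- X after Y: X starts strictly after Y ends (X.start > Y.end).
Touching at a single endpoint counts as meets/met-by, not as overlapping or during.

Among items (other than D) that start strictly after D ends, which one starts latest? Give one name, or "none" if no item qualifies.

E

Target D = [t=99, t=253].
B [t=79, t=299] → contains → excluded.
E [t=388, t=434] → after → candidate.
F [t=77, t=122] → overlaps → excluded.
J [t=265, t=405] → after → candidate.
K [t=84, t=116] → overlaps → excluded.
N [t=20, t=231] → overlaps → excluded.
Among candidates, latest start is t=388 → E.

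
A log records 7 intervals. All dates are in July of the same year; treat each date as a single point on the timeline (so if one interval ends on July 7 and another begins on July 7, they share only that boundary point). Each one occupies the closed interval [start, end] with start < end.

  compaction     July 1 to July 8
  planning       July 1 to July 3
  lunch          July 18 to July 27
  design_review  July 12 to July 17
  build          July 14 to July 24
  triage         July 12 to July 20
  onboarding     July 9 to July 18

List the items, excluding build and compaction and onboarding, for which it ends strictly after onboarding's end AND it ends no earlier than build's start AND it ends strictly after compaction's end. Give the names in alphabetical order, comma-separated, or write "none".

lunch, triage

Conditions: its end is strictly after onboarding's end (X.end > July 18) AND its end is no earlier than build's start (X.end >= July 14) AND its end is strictly after compaction's end (X.end > July 8).
design_review: end July 17 > July 18? ✗; end July 17 >= July 14? ✓; end July 17 > July 8? ✓ → no.
lunch: end July 27 > July 18? ✓; end July 27 >= July 14? ✓; end July 27 > July 8? ✓ → yes.
planning: end July 3 > July 18? ✗; end July 3 >= July 14? ✗; end July 3 > July 8? ✗ → no.
triage: end July 20 > July 18? ✓; end July 20 >= July 14? ✓; end July 20 > July 8? ✓ → yes.
Result: lunch, triage.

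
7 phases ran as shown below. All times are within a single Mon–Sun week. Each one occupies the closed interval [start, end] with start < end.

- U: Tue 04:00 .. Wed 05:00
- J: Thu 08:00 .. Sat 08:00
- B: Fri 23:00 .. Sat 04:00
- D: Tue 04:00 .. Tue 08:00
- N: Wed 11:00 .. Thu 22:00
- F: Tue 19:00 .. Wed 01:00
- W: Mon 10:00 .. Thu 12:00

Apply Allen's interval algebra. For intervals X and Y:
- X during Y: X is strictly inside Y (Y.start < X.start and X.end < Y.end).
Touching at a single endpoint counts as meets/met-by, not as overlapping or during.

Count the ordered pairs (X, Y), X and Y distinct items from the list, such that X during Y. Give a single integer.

5

Checking all 42 ordered pairs for relation 'during'; matching pairs in alphabetical order:
(B, J): B during J ✓
(D, W): D during W ✓
(F, U): F during U ✓
(F, W): F during W ✓
(U, W): U during W ✓
Count: 5.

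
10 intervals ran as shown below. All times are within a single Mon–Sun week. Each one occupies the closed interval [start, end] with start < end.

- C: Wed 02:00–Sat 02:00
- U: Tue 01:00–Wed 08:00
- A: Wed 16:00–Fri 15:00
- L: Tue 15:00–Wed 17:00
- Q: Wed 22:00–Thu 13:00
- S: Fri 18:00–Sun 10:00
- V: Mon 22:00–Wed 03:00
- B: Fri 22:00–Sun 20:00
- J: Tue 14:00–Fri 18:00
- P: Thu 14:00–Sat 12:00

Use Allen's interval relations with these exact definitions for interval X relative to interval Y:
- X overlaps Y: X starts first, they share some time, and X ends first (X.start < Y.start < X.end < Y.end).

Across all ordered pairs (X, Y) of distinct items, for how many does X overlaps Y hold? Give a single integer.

18

Checking all 90 ordered pairs for relation 'overlaps'; matching pairs in alphabetical order:
(A, P): A overlaps P ✓
(C, B): C overlaps B ✓
(C, P): C overlaps P ✓
(C, S): C overlaps S ✓
(J, C): J overlaps C ✓
(J, P): J overlaps P ✓
(L, A): L overlaps A ✓
(L, C): L overlaps C ✓
(P, B): P overlaps B ✓
(P, S): P overlaps S ✓
(S, B): S overlaps B ✓
(U, C): U overlaps C ✓
(U, J): U overlaps J ✓
(U, L): U overlaps L ✓
(V, C): V overlaps C ✓
(V, J): V overlaps J ✓
(V, L): V overlaps L ✓
(V, U): V overlaps U ✓
Count: 18.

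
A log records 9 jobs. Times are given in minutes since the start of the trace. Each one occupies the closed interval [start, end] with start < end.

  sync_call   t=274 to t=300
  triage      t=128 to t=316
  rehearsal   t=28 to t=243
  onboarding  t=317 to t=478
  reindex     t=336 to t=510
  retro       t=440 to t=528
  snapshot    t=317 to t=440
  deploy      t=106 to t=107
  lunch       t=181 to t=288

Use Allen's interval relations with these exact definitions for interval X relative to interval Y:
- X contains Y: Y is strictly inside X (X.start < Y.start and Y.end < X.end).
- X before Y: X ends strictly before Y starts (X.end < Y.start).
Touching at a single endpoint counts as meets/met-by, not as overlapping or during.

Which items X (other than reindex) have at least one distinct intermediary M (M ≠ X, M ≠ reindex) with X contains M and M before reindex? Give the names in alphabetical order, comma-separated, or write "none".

Target reindex = [t=336, t=510].
Intermediaries M with M before reindex: deploy, lunch, rehearsal, sync_call, triage.
Via deploy — items with X contains deploy: rehearsal.
Via lunch — items with X contains lunch: triage.
Via rehearsal — items with X contains rehearsal: none.
Via sync_call — items with X contains sync_call: triage.
Via triage — items with X contains triage: none.
Union: rehearsal, triage.

rehearsal, triage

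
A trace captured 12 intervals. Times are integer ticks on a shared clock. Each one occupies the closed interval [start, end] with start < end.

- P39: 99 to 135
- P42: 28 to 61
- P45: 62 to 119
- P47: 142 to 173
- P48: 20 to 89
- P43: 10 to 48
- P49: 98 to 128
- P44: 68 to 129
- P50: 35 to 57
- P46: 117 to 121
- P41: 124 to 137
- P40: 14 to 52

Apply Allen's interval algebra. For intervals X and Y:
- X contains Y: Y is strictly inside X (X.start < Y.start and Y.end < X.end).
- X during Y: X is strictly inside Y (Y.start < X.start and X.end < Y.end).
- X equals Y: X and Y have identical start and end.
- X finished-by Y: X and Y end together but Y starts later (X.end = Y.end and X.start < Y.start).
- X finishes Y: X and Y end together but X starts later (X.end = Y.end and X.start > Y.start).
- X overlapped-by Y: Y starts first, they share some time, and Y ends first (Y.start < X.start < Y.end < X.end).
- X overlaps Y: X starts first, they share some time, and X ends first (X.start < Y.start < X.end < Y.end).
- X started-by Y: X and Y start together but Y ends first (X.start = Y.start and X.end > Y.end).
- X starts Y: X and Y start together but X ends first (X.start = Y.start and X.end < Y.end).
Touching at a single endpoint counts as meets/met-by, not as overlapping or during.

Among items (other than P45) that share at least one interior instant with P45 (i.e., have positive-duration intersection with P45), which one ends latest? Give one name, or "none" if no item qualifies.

Target P45 = [62, 119].
P39 [99, 135] → overlapped-by → candidate.
P40 [14, 52] → before → excluded.
P41 [124, 137] → after → excluded.
P42 [28, 61] → before → excluded.
P43 [10, 48] → before → excluded.
P44 [68, 129] → overlapped-by → candidate.
P46 [117, 121] → overlapped-by → candidate.
P47 [142, 173] → after → excluded.
P48 [20, 89] → overlaps → candidate.
P49 [98, 128] → overlapped-by → candidate.
P50 [35, 57] → before → excluded.
Among candidates, latest end is 135 → P39.

P39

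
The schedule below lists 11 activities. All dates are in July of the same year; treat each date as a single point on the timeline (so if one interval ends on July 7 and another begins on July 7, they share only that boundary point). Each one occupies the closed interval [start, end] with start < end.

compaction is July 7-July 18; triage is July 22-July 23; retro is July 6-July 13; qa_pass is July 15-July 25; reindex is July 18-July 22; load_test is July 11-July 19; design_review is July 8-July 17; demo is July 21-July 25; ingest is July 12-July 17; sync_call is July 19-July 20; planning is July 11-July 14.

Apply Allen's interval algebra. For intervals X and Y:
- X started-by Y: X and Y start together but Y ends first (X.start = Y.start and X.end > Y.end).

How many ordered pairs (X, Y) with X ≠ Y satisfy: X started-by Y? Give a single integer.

Checking all 110 ordered pairs for relation 'started-by'; matching pairs in alphabetical order:
(load_test, planning): load_test started-by planning ✓
Count: 1.

1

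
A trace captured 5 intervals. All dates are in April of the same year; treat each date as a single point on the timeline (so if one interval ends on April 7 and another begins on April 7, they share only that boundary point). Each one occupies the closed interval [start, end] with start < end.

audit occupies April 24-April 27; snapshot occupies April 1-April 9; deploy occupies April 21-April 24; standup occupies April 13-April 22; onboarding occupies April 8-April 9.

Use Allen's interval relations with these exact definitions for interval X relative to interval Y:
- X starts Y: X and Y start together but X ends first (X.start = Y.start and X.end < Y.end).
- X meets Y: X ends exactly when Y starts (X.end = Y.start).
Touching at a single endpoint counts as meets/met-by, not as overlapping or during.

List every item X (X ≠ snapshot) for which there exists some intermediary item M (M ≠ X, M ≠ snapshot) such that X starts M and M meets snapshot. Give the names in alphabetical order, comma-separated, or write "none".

Target snapshot = [April 1, April 9].
Intermediaries M with M meets snapshot: none.
Union: none.

none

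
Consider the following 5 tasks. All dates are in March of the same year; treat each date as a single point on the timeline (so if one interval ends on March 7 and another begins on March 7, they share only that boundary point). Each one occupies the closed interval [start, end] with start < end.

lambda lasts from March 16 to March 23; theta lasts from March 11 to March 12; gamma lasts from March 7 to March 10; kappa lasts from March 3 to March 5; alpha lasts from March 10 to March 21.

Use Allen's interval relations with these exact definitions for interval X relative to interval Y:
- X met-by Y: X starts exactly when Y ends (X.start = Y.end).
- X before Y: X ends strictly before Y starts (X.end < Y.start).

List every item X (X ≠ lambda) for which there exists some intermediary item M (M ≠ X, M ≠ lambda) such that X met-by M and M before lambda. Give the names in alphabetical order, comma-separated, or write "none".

Target lambda = [March 16, March 23].
Intermediaries M with M before lambda: gamma, kappa, theta.
Via gamma — items with X met-by gamma: alpha.
Via kappa — items with X met-by kappa: none.
Via theta — items with X met-by theta: none.
Union: alpha.

alpha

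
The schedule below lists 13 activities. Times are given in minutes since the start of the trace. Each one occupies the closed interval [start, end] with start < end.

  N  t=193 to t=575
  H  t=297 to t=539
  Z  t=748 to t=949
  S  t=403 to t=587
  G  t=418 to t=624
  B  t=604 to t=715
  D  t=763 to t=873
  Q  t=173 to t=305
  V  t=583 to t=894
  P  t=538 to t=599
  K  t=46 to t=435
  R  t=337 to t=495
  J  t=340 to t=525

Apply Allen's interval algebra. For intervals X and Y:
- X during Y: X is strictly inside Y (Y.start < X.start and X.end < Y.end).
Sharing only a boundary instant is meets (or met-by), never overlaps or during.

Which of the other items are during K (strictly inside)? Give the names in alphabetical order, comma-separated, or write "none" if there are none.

Q

Target K = [t=46, t=435].
B [t=604, t=715] → after → no.
D [t=763, t=873] → after → no.
G [t=418, t=624] → overlapped-by → no.
H [t=297, t=539] → overlapped-by → no.
J [t=340, t=525] → overlapped-by → no.
N [t=193, t=575] → overlapped-by → no.
P [t=538, t=599] → after → no.
Q [t=173, t=305] → during → yes.
R [t=337, t=495] → overlapped-by → no.
S [t=403, t=587] → overlapped-by → no.
V [t=583, t=894] → after → no.
Z [t=748, t=949] → after → no.
Result: Q.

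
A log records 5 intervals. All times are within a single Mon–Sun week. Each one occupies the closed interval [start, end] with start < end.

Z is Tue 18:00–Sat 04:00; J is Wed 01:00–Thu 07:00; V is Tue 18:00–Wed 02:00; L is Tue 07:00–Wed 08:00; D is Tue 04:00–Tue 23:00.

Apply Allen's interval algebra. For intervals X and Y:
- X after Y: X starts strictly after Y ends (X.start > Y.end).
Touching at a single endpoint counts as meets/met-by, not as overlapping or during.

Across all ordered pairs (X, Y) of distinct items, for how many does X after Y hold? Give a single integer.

Checking all 20 ordered pairs for relation 'after'; matching pairs in alphabetical order:
(J, D): J after D ✓
Count: 1.

1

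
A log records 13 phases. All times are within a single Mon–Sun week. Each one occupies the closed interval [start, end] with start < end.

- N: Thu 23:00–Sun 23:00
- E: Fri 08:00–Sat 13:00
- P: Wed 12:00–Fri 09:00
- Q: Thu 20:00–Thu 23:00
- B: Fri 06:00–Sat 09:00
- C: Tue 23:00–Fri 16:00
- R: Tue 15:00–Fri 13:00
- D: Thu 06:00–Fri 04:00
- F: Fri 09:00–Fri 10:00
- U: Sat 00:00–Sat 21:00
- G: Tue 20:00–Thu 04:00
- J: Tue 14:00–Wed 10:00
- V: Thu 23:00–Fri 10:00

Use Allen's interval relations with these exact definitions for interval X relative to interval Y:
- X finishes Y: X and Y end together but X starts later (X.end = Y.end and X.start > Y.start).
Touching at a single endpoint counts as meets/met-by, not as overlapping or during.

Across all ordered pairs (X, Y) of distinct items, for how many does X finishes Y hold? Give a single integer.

Checking all 156 ordered pairs for relation 'finishes'; matching pairs in alphabetical order:
(F, V): F finishes V ✓
Count: 1.

1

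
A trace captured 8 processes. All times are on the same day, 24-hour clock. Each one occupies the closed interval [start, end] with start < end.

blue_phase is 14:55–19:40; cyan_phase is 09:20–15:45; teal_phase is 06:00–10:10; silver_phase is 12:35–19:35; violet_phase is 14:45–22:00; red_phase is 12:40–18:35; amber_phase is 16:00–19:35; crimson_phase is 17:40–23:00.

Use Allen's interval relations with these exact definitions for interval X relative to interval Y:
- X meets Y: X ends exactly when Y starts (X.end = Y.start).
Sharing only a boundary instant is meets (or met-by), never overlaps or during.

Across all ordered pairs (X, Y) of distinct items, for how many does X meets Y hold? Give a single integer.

Checking all 56 ordered pairs for relation 'meets'; matching pairs in alphabetical order:
No pair satisfies it.
Count: 0.

0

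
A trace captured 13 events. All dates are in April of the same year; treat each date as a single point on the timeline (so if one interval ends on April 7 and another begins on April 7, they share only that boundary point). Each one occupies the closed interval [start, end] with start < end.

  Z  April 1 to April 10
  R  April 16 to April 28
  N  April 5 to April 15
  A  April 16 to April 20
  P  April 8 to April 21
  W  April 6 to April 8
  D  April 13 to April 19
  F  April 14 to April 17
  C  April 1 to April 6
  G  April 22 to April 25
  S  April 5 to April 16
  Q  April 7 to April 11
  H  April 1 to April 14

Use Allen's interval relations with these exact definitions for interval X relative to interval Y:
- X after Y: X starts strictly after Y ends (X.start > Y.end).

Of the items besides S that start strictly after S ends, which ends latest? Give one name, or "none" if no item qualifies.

G

Target S = [April 5, April 16].
A [April 16, April 20] → met-by → excluded.
C [April 1, April 6] → overlaps → excluded.
D [April 13, April 19] → overlapped-by → excluded.
F [April 14, April 17] → overlapped-by → excluded.
G [April 22, April 25] → after → candidate.
H [April 1, April 14] → overlaps → excluded.
N [April 5, April 15] → starts → excluded.
P [April 8, April 21] → overlapped-by → excluded.
Q [April 7, April 11] → during → excluded.
R [April 16, April 28] → met-by → excluded.
W [April 6, April 8] → during → excluded.
Z [April 1, April 10] → overlaps → excluded.
Among candidates, latest end is April 25 → G.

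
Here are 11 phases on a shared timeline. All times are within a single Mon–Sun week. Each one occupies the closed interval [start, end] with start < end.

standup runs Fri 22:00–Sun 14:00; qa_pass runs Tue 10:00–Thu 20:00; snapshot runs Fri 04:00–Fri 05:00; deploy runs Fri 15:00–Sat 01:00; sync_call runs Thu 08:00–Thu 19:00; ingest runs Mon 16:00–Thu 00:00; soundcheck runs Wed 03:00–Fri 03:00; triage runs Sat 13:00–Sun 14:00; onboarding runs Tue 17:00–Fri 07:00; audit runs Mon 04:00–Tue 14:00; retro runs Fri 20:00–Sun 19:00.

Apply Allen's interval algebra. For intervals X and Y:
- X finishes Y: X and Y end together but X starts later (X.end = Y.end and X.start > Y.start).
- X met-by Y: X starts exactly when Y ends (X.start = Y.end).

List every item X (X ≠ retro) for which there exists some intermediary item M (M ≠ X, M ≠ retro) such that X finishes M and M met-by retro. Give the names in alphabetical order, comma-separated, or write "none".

Target retro = [Fri 20:00, Sun 19:00].
Intermediaries M with M met-by retro: none.
Union: none.

none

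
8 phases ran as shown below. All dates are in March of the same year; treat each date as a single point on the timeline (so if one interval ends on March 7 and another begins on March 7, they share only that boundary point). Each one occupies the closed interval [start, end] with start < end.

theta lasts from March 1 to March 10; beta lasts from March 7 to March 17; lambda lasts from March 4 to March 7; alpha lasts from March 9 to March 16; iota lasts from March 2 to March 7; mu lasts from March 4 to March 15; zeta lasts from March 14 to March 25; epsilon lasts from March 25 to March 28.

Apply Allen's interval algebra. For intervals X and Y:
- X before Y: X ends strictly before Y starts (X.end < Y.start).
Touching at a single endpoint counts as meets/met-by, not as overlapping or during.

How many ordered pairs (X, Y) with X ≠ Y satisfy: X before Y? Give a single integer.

Checking all 56 ordered pairs for relation 'before'; matching pairs in alphabetical order:
(alpha, epsilon): alpha before epsilon ✓
(beta, epsilon): beta before epsilon ✓
(iota, alpha): iota before alpha ✓
(iota, epsilon): iota before epsilon ✓
(iota, zeta): iota before zeta ✓
(lambda, alpha): lambda before alpha ✓
(lambda, epsilon): lambda before epsilon ✓
(lambda, zeta): lambda before zeta ✓
(mu, epsilon): mu before epsilon ✓
(theta, epsilon): theta before epsilon ✓
(theta, zeta): theta before zeta ✓
Count: 11.

11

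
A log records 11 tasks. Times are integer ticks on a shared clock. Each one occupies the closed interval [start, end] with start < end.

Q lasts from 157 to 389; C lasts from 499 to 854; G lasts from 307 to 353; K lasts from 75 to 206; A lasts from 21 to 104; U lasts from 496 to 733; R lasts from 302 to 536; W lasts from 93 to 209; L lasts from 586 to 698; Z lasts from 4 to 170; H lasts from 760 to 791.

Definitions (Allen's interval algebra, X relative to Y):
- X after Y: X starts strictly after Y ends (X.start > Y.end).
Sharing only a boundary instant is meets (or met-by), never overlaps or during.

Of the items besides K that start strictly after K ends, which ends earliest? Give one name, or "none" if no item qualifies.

G

Target K = [75, 206].
A [21, 104] → overlaps → excluded.
C [499, 854] → after → candidate.
G [307, 353] → after → candidate.
H [760, 791] → after → candidate.
L [586, 698] → after → candidate.
Q [157, 389] → overlapped-by → excluded.
R [302, 536] → after → candidate.
U [496, 733] → after → candidate.
W [93, 209] → overlapped-by → excluded.
Z [4, 170] → overlaps → excluded.
Among candidates, earliest end is 353 → G.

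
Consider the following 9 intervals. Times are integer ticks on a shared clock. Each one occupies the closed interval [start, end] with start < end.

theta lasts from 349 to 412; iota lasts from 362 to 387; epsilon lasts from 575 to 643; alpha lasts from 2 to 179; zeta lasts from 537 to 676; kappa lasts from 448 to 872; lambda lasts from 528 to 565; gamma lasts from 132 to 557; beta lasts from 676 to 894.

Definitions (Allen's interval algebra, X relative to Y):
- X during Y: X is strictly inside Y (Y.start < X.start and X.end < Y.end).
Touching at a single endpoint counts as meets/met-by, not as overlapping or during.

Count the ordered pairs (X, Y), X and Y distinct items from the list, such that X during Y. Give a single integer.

7

Checking all 72 ordered pairs for relation 'during'; matching pairs in alphabetical order:
(epsilon, kappa): epsilon during kappa ✓
(epsilon, zeta): epsilon during zeta ✓
(iota, gamma): iota during gamma ✓
(iota, theta): iota during theta ✓
(lambda, kappa): lambda during kappa ✓
(theta, gamma): theta during gamma ✓
(zeta, kappa): zeta during kappa ✓
Count: 7.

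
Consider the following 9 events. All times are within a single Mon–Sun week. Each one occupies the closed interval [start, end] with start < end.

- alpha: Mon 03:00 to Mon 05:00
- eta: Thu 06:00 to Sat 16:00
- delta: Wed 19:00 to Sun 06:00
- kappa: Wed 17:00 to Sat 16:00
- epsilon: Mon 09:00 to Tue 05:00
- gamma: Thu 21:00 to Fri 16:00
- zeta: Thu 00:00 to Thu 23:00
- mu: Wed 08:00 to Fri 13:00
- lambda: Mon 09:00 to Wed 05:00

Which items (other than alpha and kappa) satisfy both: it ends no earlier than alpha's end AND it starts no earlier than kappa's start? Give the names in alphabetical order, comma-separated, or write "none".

delta, eta, gamma, zeta

Conditions: its end is no earlier than alpha's end (X.end >= Mon 05:00) AND its start is no earlier than kappa's start (X.start >= Wed 17:00).
delta: end Sun 06:00 >= Mon 05:00? ✓; start Wed 19:00 >= Wed 17:00? ✓ → yes.
epsilon: end Tue 05:00 >= Mon 05:00? ✓; start Mon 09:00 >= Wed 17:00? ✗ → no.
eta: end Sat 16:00 >= Mon 05:00? ✓; start Thu 06:00 >= Wed 17:00? ✓ → yes.
gamma: end Fri 16:00 >= Mon 05:00? ✓; start Thu 21:00 >= Wed 17:00? ✓ → yes.
lambda: end Wed 05:00 >= Mon 05:00? ✓; start Mon 09:00 >= Wed 17:00? ✗ → no.
mu: end Fri 13:00 >= Mon 05:00? ✓; start Wed 08:00 >= Wed 17:00? ✗ → no.
zeta: end Thu 23:00 >= Mon 05:00? ✓; start Thu 00:00 >= Wed 17:00? ✓ → yes.
Result: delta, eta, gamma, zeta.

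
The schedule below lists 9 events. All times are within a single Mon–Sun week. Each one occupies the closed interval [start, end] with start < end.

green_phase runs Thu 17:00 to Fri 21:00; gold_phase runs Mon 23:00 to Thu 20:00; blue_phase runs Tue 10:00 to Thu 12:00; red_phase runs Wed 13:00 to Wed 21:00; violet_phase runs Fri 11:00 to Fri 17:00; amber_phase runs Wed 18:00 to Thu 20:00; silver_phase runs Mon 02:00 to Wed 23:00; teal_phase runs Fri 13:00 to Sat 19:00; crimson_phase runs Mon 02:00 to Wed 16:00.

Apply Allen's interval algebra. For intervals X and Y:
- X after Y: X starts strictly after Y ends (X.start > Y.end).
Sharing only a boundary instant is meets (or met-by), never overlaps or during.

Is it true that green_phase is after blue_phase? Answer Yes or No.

Yes

green_phase = [Thu 17:00, Fri 21:00], blue_phase = [Tue 10:00, Thu 12:00].
Actual relation of green_phase to blue_phase: after.
Asked whether 'after' holds → Yes.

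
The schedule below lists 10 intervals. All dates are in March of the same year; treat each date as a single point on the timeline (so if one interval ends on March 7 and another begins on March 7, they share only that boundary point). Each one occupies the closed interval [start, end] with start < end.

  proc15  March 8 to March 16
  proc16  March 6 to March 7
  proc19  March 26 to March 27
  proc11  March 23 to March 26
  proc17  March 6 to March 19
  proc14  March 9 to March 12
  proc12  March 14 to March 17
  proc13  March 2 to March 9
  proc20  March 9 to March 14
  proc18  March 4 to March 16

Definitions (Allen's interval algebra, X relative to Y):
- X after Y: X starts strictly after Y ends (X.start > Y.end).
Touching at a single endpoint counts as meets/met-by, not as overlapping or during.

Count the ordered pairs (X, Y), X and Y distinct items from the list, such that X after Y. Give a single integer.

Checking all 90 ordered pairs for relation 'after'; matching pairs in alphabetical order:
(proc11, proc12): proc11 after proc12 ✓
(proc11, proc13): proc11 after proc13 ✓
(proc11, proc14): proc11 after proc14 ✓
(proc11, proc15): proc11 after proc15 ✓
(proc11, proc16): proc11 after proc16 ✓
(proc11, proc17): proc11 after proc17 ✓
(proc11, proc18): proc11 after proc18 ✓
(proc11, proc20): proc11 after proc20 ✓
(proc12, proc13): proc12 after proc13 ✓
(proc12, proc14): proc12 after proc14 ✓
(proc12, proc16): proc12 after proc16 ✓
(proc14, proc16): proc14 after proc16 ✓
(proc15, proc16): proc15 after proc16 ✓
(proc19, proc12): proc19 after proc12 ✓
(proc19, proc13): proc19 after proc13 ✓
(proc19, proc14): proc19 after proc14 ✓
(proc19, proc15): proc19 after proc15 ✓
(proc19, proc16): proc19 after proc16 ✓
(proc19, proc17): proc19 after proc17 ✓
(proc19, proc18): proc19 after proc18 ✓
(proc19, proc20): proc19 after proc20 ✓
(proc20, proc16): proc20 after proc16 ✓
Count: 22.

22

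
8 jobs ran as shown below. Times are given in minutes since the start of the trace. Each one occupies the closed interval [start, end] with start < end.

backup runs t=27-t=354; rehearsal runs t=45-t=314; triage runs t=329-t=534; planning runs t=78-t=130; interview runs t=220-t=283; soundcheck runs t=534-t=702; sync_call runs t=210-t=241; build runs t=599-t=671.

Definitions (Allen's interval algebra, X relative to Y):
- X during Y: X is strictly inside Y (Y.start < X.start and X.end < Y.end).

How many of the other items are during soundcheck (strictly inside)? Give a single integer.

Target soundcheck = [t=534, t=702].
backup [t=27, t=354] → before → no.
build [t=599, t=671] → during → counts.
interview [t=220, t=283] → before → no.
planning [t=78, t=130] → before → no.
rehearsal [t=45, t=314] → before → no.
sync_call [t=210, t=241] → before → no.
triage [t=329, t=534] → meets → no.
Total: 1.

1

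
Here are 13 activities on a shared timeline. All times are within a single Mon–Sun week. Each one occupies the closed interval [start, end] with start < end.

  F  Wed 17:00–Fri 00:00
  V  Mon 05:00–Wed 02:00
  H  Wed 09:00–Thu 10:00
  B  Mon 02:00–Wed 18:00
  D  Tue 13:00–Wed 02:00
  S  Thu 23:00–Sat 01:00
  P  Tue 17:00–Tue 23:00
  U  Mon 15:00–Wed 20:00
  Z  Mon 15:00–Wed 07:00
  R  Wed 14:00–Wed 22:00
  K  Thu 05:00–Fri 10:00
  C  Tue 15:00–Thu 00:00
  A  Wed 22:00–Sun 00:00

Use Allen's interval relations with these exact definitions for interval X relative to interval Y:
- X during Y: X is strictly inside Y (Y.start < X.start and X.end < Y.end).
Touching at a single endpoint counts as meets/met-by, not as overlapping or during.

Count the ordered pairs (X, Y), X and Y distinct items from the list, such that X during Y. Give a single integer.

15

Checking all 156 ordered pairs for relation 'during'; matching pairs in alphabetical order:
(D, B): D during B ✓
(D, U): D during U ✓
(D, Z): D during Z ✓
(K, A): K during A ✓
(P, B): P during B ✓
(P, C): P during C ✓
(P, D): P during D ✓
(P, U): P during U ✓
(P, V): P during V ✓
(P, Z): P during Z ✓
(R, C): R during C ✓
(R, H): R during H ✓
(S, A): S during A ✓
(V, B): V during B ✓
(Z, B): Z during B ✓
Count: 15.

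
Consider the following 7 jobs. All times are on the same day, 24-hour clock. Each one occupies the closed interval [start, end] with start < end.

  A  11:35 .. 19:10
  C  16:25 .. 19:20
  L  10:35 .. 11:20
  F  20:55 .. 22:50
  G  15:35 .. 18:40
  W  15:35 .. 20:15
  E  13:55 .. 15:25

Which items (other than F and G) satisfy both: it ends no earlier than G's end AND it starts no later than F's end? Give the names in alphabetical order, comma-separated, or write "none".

Conditions: its end is no earlier than G's end (X.end >= 18:40) AND its start is no later than F's end (X.start <= 22:50).
A: end 19:10 >= 18:40? ✓; start 11:35 <= 22:50? ✓ → yes.
C: end 19:20 >= 18:40? ✓; start 16:25 <= 22:50? ✓ → yes.
E: end 15:25 >= 18:40? ✗; start 13:55 <= 22:50? ✓ → no.
L: end 11:20 >= 18:40? ✗; start 10:35 <= 22:50? ✓ → no.
W: end 20:15 >= 18:40? ✓; start 15:35 <= 22:50? ✓ → yes.
Result: A, C, W.

A, C, W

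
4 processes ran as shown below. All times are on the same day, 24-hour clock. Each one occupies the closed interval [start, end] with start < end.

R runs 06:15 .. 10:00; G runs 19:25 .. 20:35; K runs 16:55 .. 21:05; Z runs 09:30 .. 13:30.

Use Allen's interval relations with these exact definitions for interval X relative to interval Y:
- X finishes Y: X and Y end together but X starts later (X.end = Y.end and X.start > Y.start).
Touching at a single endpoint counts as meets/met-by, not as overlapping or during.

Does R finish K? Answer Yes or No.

R = [06:15, 10:00], K = [16:55, 21:05].
Actual relation of R to K: before.
Asked whether 'finishes' holds → No.

No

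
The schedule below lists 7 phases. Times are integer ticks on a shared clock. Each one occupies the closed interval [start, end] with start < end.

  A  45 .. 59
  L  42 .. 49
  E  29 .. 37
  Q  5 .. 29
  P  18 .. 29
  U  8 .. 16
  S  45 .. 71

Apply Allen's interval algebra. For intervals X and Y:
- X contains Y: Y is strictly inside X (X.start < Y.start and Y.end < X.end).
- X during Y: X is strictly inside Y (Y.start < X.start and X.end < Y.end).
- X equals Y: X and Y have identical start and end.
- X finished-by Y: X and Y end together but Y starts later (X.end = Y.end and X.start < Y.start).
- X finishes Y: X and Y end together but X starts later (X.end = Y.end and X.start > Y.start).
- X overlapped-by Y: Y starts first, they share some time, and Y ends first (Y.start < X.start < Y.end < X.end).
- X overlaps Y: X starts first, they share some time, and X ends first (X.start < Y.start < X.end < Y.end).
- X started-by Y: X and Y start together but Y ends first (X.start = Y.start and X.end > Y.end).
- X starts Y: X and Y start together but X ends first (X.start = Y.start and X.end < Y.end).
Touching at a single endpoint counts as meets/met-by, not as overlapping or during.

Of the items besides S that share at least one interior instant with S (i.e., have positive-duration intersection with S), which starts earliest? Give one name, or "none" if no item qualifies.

Target S = [45, 71].
A [45, 59] → starts → candidate.
E [29, 37] → before → excluded.
L [42, 49] → overlaps → candidate.
P [18, 29] → before → excluded.
Q [5, 29] → before → excluded.
U [8, 16] → before → excluded.
Among candidates, earliest start is 42 → L.

L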